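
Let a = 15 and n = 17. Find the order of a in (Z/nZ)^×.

8

ord(15) | φ(17) = 17 − 1 = 16 = 2^4.
Divisors of 16: 1, 2, 4, 8, 16.
Check 15^d mod 17 for each divisor in increasing order:
15^1 ≡ 15 (mod 17)
15^2 ≡ 4 (mod 17)
15^4 ≡ 16 (mod 17)
15^8 ≡ 1 (mod 17) ✓
So ord_17(15) = 8.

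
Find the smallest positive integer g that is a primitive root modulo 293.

2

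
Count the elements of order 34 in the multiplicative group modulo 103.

φ(103) = 103 − 1 = 102 = 2 · 3 · 17.
(Z/103Z)^× is cyclic (|G| = 102); a cyclic group of order m has exactly φ(d) elements of each order d | m, and none otherwise.
34 = 2 · 17 divides 102, and φ(34) = 16.

16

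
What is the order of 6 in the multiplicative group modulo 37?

4

Since 6 ∈ (Z/37Z)^×, its order divides φ(37) = 37 − 1 = 36 = 2^2 · 3^2.
Divisors of 36: 1, 2, 3, 4, 6, 9, 12, 18, 36.
Evaluate successive powers at the divisors of 36:
6^1 ≡ 6
6^2 ≡ 36
6^3 ≡ 31
6^4 ≡ 1
Therefore the multiplicative order of 6 modulo 37 is 4.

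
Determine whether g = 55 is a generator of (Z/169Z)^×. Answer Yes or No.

No

φ(169) = φ(13^2) = 13·(13−1) = 156 = 2^2 · 3 · 13.
Test 55^(156/q) mod 169 for each prime factor q of 156:
55^78 ≡ 1 (mod 169)  [q = 2: ≡ 1 ✗]
55^52 ≡ 146 (mod 169)  [q = 3: ≢ 1 ✓]
55^12 ≡ 144 (mod 169)  [q = 13: ≢ 1 ✓]
Since 55^78 ≡ 1, the order of 55 divides 78 < 156, so 55 is not a primitive root.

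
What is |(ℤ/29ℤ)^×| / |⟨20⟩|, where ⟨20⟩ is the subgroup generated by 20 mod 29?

ord(20) | φ(29) = 29 − 1 = 28 = 2^2 · 7.
Divisors of 28: 1, 2, 4, 7, 14, 28.
Test each divisor d:
20^1 ≡ 20 (mod 29)
20^2 ≡ 23 (mod 29)
20^4 ≡ 7 (mod 29)
20^7 ≡ 1 (mod 29) ✓
Thus |⟨20⟩| = ord(20) = 7.
The index is φ(29) / ord(20) = 28 / 7 = 4.

4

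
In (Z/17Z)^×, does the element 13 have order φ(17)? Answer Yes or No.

No

φ(17) = 17 − 1 = 16 = 2^4.
13 is a primitive root mod 17 iff 13^(φ(17)/q) ≢ 1 for every prime q | φ(17), i.e. q ∈ {2}.
13^8 ≡ 1 (mod 17)  [q = 2: ≡ 1 ✗]
The check at q = 2 fails, so 13 generates a proper subgroup.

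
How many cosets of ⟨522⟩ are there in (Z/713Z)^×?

10

By Lagrange's theorem, ord_713(522) divides φ(713) = φ(23·31) = (23−1)·(31−1) = 22·30 = 660 = 2^2 · 3 · 5 · 11.
Divisors of 660: 1, 2, 3, 4, 5, 6, 10, 11, 12, 15, 20, 22, 30, 33, 44, 55, 60, 66, 110, 132, 165, 220, 330, 660.
Compute 522^d (mod 713) for the divisors d until we hit 1:
522^1 ≡ 522
522^2 ≡ 118
522^3 ≡ 278
522^4 ≡ 377
522^5 ≡ 6
522^6 ≡ 280
522^10 ≡ 36
522^11 ≡ 254
522^12 ≡ 683
522^15 ≡ 216
522^20 ≡ 583
522^22 ≡ 346
522^30 ≡ 311
522^33 ≡ 185
522^44 ≡ 645
522^55 ≡ 553
522^60 ≡ 466
522^66 ≡ 1
The order of 522 is 66, so the subgroup it generates has 66 elements.
The index is φ(713) / ord(522) = 660 / 66 = 10.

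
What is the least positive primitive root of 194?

5

φ(194) = φ(2)·φ(97) = 1·96 = 96 = 2^5 · 3.
g is a primitive root iff g^(96/q) ≢ 1 (mod 194) for each prime q ∈ {2, 3}.
g = 2: gcd(2, 194) = 2 > 1, not a unit — skip.
g = 3: 3^48 ≡ 1 — hits 1, so not a primitive root.
g = 4: gcd(4, 194) = 2 > 1, not a unit — skip.
g = 5: 5^48 ≡ 193; 5^32 ≡ 35 — none is 1, so 5 is a primitive root.
The smallest primitive root modulo 194 is 5.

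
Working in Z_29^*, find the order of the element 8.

Since 8 ∈ (Z/29Z)^×, its order divides φ(29) = 29 − 1 = 28 = 2^2 · 7.
Divisors of 28: 1, 2, 4, 7, 14, 28.
Check 8^d mod 29 for each divisor in increasing order:
8^1 ≡ 8
8^2 ≡ 6
8^4 ≡ 7
8^7 ≡ 17
8^14 ≡ 28
8^28 ≡ 1
So ord_29(8) = 28.

28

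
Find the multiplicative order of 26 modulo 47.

46

ord(26) | φ(47) = 47 − 1 = 46 = 2 · 23.
Divisors of 46: 1, 2, 23, 46.
Test each divisor d:
26^1 ≡ 26
26^2 ≡ 18
26^23 ≡ 46
26^46 ≡ 1
The smallest such exponent is 46, so the order of 26 is 46.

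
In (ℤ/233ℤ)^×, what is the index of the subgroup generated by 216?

1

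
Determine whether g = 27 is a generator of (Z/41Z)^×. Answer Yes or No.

No

φ(41) = 41 − 1 = 40 = 2^3 · 5.
Test 27^(40/q) mod 41 for each prime factor q of 40:
27^20 ≡ 40 (mod 41)  [q = 2: ≢ 1 ✓]
27^8 ≡ 1 (mod 41)  [q = 5: ≡ 1 ✗]
27^8 ≡ 1 shows ord(27) | 8, strictly less than φ(41); not a primitive root.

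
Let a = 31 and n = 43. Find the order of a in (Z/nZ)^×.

Since 31 ∈ (Z/43Z)^×, its order divides φ(43) = 43 − 1 = 42 = 2 · 3 · 7.
Divisors of 42: 1, 2, 3, 6, 7, 14, 21, 42.
Test each divisor d:
31^1 ≡ 31
31^2 ≡ 15
31^3 ≡ 35
31^6 ≡ 21
31^7 ≡ 6
31^14 ≡ 36
31^21 ≡ 1
So ord_43(31) = 21.

21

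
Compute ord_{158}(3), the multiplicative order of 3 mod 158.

The order of 3 must divide φ(158) = φ(2)·φ(79) = 1·78 = 78 = 2 · 3 · 13.
Divisors of 78: 1, 2, 3, 6, 13, 26, 39, 78.
Compute 3^d (mod 158) for the divisors d until we hit 1:
3^1 ≡ 3 (mod 158)
3^2 ≡ 9 (mod 158)
3^3 ≡ 27 (mod 158)
3^6 ≡ 97 (mod 158)
3^13 ≡ 103 (mod 158)
3^26 ≡ 23 (mod 158)
3^39 ≡ 157 (mod 158)
3^78 ≡ 1 (mod 158) ✓
Therefore the multiplicative order of 3 modulo 158 is 78.

78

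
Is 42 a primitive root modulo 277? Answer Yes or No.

φ(277) = 277 − 1 = 276 = 2^2 · 3 · 23.
An element g generates (Z/277Z)^× iff g^(276/q) ≢ 1 (mod 277) for each prime q ∈ {2, 3, 23}.
42^138 ≡ 276 (mod 277)  [q = 2: ≢ 1 ✓]
42^92 ≡ 1 (mod 277)  [q = 3: ≡ 1 ✗]
42^12 ≡ 164 (mod 277)  [q = 23: ≢ 1 ✓]
The check at q = 3 fails, so 42 generates a proper subgroup.

No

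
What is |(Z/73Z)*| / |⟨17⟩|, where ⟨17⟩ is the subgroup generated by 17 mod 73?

3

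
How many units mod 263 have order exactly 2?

1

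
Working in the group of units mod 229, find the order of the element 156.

228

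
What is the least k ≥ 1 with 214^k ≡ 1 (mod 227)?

113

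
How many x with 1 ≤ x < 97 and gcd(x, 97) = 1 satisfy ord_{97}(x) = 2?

1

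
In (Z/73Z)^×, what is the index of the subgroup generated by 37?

8

ord(37) | φ(73) = 73 − 1 = 72 = 2^3 · 3^2.
Divisors of 72: 1, 2, 3, 4, 6, 8, 9, 12, 18, 24, 36, 72.
Test each divisor d:
37^1 ≡ 37
37^2 ≡ 55
37^3 ≡ 64
37^4 ≡ 32
37^6 ≡ 8
37^8 ≡ 2
37^9 ≡ 1
The order of 37 is 9, so the subgroup it generates has 9 elements.
[(Z/73Z)^× : ⟨37⟩] = 72/9 = 8.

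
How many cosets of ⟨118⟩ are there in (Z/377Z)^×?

ord(118) | φ(377) = φ(13·29) = (13−1)·(29−1) = 12·28 = 336 = 2^4 · 3 · 7.
Divisors of 336: 1, 2, 3, 4, 6, 7, 8, 12, 14, 16, 21, 24, 28, 42, 48, 56, 84, 112, 168, 336.
Evaluate successive powers at the divisors of 336:
118^1 ≡ 118 (mod 377)
118^2 ≡ 352 (mod 377)
118^3 ≡ 66 (mod 377)
118^4 ≡ 248 (mod 377)
118^6 ≡ 209 (mod 377)
118^7 ≡ 157 (mod 377)
118^8 ≡ 53 (mod 377)
118^12 ≡ 326 (mod 377)
118^14 ≡ 144 (mod 377)
118^16 ≡ 170 (mod 377)
118^21 ≡ 365 (mod 377)
118^24 ≡ 339 (mod 377)
118^28 ≡ 1 (mod 377) ✓
Thus |⟨118⟩| = ord(118) = 28.
The index is φ(377) / ord(118) = 336 / 28 = 12.

12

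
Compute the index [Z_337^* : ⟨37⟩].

4

ord(37) | φ(337) = 337 − 1 = 336 = 2^4 · 3 · 7.
Divisors of 336: 1, 2, 3, 4, 6, 7, 8, 12, 14, 16, 21, 24, 28, 42, 48, 56, 84, 112, 168, 336.
Test each divisor d:
37^1 ≡ 37 (mod 337)
37^2 ≡ 21 (mod 337)
37^3 ≡ 103 (mod 337)
37^4 ≡ 104 (mod 337)
37^6 ≡ 162 (mod 337)
37^7 ≡ 265 (mod 337)
37^8 ≡ 32 (mod 337)
37^12 ≡ 295 (mod 337)
37^14 ≡ 129 (mod 337)
37^16 ≡ 13 (mod 337)
37^21 ≡ 148 (mod 337)
37^24 ≡ 79 (mod 337)
37^28 ≡ 128 (mod 337)
37^42 ≡ 336 (mod 337)
37^48 ≡ 175 (mod 337)
37^56 ≡ 208 (mod 337)
37^84 ≡ 1 (mod 337) ✓
So ord_337(37) = 84, hence |⟨37⟩| = 84.
Index = |(Z/337Z)^×| / |⟨37⟩| = 336 / 84 = 4.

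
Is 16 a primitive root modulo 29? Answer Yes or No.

No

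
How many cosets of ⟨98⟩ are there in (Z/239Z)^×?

34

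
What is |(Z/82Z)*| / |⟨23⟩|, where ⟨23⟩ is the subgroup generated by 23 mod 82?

4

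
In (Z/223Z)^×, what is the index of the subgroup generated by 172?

2

ord(172) | φ(223) = 223 − 1 = 222 = 2 · 3 · 37.
Divisors of 222: 1, 2, 3, 6, 37, 74, 111, 222.
Evaluate successive powers at the divisors of 222:
172^1 ≡ 172
172^2 ≡ 148
172^3 ≡ 34
172^6 ≡ 41
172^37 ≡ 39
172^74 ≡ 183
172^111 ≡ 1
So ord_223(172) = 111, hence |⟨172⟩| = 111.
Index = |(Z/223Z)^×| / |⟨172⟩| = 222 / 111 = 2.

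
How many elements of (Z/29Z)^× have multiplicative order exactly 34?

0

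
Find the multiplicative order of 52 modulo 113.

Since 52 ∈ (Z/113Z)^×, its order divides φ(113) = 113 − 1 = 112 = 2^4 · 7.
Divisors of 112: 1, 2, 4, 7, 8, 14, 16, 28, 56, 112.
Test each divisor d:
52^1 ≡ 52 (mod 113)
52^2 ≡ 105 (mod 113)
52^4 ≡ 64 (mod 113)
52^7 ≡ 44 (mod 113)
52^8 ≡ 28 (mod 113)
52^14 ≡ 15 (mod 113)
52^16 ≡ 106 (mod 113)
52^28 ≡ 112 (mod 113)
52^56 ≡ 1 (mod 113) ✓
So ord_113(52) = 56.

56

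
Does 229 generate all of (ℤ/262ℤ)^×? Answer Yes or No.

Yes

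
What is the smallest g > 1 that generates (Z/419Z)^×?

2

φ(419) = 419 − 1 = 418 = 2 · 11 · 19.
g is a primitive root iff g^(418/q) ≢ 1 (mod 419) for each prime q ∈ {2, 11, 19}.
g = 2: 2^209 ≡ 418; 2^38 ≡ 334; 2^22 ≡ 114 — none is 1, so 2 is a primitive root.
The smallest primitive root modulo 419 is 2.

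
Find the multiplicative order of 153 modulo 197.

196

Since 153 ∈ (Z/197Z)^×, its order divides φ(197) = 197 − 1 = 196 = 2^2 · 7^2.
Divisors of 196: 1, 2, 4, 7, 14, 28, 49, 98, 196.
Evaluate successive powers at the divisors of 196:
153^1 ≡ 153 (mod 197)
153^2 ≡ 163 (mod 197)
153^4 ≡ 171 (mod 197)
153^7 ≡ 110 (mod 197)
153^14 ≡ 83 (mod 197)
153^28 ≡ 191 (mod 197)
153^49 ≡ 183 (mod 197)
153^98 ≡ 196 (mod 197)
153^196 ≡ 1 (mod 197) ✓
The smallest such exponent is 196, so the order of 153 is 196.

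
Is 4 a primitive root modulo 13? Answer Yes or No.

φ(13) = 13 − 1 = 12 = 2^2 · 3.
It suffices to check that the order of 4 is not a proper divisor of 12: compute 4^(12/q) for q ∈ {2, 3}.
4^6 ≡ 1 (mod 13)  [q = 2: ≡ 1 ✗]
4^4 ≡ 9 (mod 13)  [q = 3: ≢ 1 ✓]
4^6 ≡ 1 shows ord(4) | 6, strictly less than φ(13); not a primitive root.

No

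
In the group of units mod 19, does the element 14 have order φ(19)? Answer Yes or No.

φ(19) = 19 − 1 = 18 = 2 · 3^2.
An element g generates (Z/19Z)^× iff g^(18/q) ≢ 1 (mod 19) for each prime q ∈ {2, 3}.
14^9 ≡ 18 (mod 19)  [q = 2: ≢ 1 ✓]
14^6 ≡ 7 (mod 19)  [q = 3: ≢ 1 ✓]
All checks pass, so 14 has order 18 and is a primitive root modulo 19.

Yes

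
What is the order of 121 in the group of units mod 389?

97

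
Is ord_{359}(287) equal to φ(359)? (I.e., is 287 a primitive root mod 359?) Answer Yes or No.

Yes

φ(359) = 359 − 1 = 358 = 2 · 179.
287 is a primitive root mod 359 iff 287^(φ(359)/q) ≢ 1 for every prime q | φ(359), i.e. q ∈ {2, 179}.
287^179 ≡ 358 (mod 359)  [q = 2: ≢ 1 ✓]
287^2 ≡ 158 (mod 359)  [q = 179: ≢ 1 ✓]
Every test exponent gives a nontrivial residue, hence 287 generates the full group.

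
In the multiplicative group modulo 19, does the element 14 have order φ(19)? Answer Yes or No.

φ(19) = 19 − 1 = 18 = 2 · 3^2.
It suffices to check that the order of 14 is not a proper divisor of 18: compute 14^(18/q) for q ∈ {2, 3}.
14^9 ≡ 18 (mod 19)  [q = 2: ≢ 1 ✓]
14^6 ≡ 7 (mod 19)  [q = 3: ≢ 1 ✓]
None equal 1, so ord_19(14) = 18: 14 is a primitive root.

Yes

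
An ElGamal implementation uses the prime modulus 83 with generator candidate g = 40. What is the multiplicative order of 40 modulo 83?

41

The order of 40 must divide φ(83) = 83 − 1 = 82 = 2 · 41.
Divisors of 82: 1, 2, 41, 82.
Evaluate successive powers at the divisors of 82:
40^1 ≡ 40
40^2 ≡ 23
40^41 ≡ 1
The smallest such exponent is 41, so the order of 40 is 41.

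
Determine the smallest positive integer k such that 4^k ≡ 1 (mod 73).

9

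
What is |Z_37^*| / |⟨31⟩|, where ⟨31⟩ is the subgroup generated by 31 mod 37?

9

By Lagrange's theorem, ord_37(31) divides φ(37) = 37 − 1 = 36 = 2^2 · 3^2.
Divisors of 36: 1, 2, 3, 4, 6, 9, 12, 18, 36.
Compute 31^d (mod 37) for the divisors d until we hit 1:
31^1 ≡ 31 (mod 37)
31^2 ≡ 36 (mod 37)
31^3 ≡ 6 (mod 37)
31^4 ≡ 1 (mod 37) ✓
So ord_37(31) = 4, hence |⟨31⟩| = 4.
Index = |(Z/37Z)^×| / |⟨31⟩| = 36 / 4 = 9.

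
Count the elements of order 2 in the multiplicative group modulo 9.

1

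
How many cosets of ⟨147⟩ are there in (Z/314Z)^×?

4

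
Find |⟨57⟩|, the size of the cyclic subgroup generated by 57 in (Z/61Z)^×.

The order of 57 must divide φ(61) = 61 − 1 = 60 = 2^2 · 3 · 5.
Divisors of 60: 1, 2, 3, 4, 5, 6, 10, 12, 15, 20, 30, 60.
Test each divisor d:
57^1 ≡ 57 (mod 61)
57^2 ≡ 16 (mod 61)
57^3 ≡ 58 (mod 61)
57^4 ≡ 12 (mod 61)
57^5 ≡ 13 (mod 61)
57^6 ≡ 9 (mod 61)
57^10 ≡ 47 (mod 61)
57^12 ≡ 20 (mod 61)
57^15 ≡ 1 (mod 61) ✓
The smallest such exponent is 15, so the order of 57 is 15.

15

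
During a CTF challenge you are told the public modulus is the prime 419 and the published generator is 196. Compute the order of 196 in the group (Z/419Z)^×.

ord(196) | φ(419) = 419 − 1 = 418 = 2 · 11 · 19.
Divisors of 418: 1, 2, 11, 19, 22, 38, 209, 418.
Check 196^d mod 419 for each divisor in increasing order:
196^1 ≡ 196 (mod 419)
196^2 ≡ 287 (mod 419)
196^11 ≡ 135 (mod 419)
196^19 ≡ 334 (mod 419)
196^22 ≡ 208 (mod 419)
196^38 ≡ 102 (mod 419)
196^209 ≡ 1 (mod 419) ✓
The smallest such exponent is 209, so the order of 196 is 209.

209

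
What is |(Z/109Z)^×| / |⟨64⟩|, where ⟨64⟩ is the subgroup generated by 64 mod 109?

18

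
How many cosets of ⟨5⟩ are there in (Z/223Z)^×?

By Lagrange's theorem, ord_223(5) divides φ(223) = 223 − 1 = 222 = 2 · 3 · 37.
Divisors of 222: 1, 2, 3, 6, 37, 74, 111, 222.
Check 5^d mod 223 for each divisor in increasing order:
5^1 ≡ 5
5^2 ≡ 25
5^3 ≡ 125
5^6 ≡ 15
5^37 ≡ 40
5^74 ≡ 39
5^111 ≡ 222
5^222 ≡ 1
The order of 5 is 222, so the subgroup it generates has 222 elements.
[(Z/223Z)^× : ⟨5⟩] = 222/222 = 1.

1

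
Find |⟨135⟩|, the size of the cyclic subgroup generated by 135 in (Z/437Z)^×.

The order of 135 must divide φ(437) = φ(19·23) = (19−1)·(23−1) = 18·22 = 396 = 2^2 · 3^2 · 11.
Divisors of 396: 1, 2, 3, 4, 6, 9, 11, 12, 18, 22, 33, 36, 44, 66, 99, 132, 198, 396.
Evaluate successive powers at the divisors of 396:
135^1 ≡ 135 (mod 437)
135^2 ≡ 308 (mod 437)
135^3 ≡ 65 (mod 437)
135^4 ≡ 35 (mod 437)
135^6 ≡ 292 (mod 437)
135^9 ≡ 189 (mod 437)
135^11 ≡ 91 (mod 437)
135^12 ≡ 49 (mod 437)
135^18 ≡ 324 (mod 437)
135^22 ≡ 415 (mod 437)
135^33 ≡ 183 (mod 437)
135^36 ≡ 96 (mod 437)
135^44 ≡ 47 (mod 437)
135^66 ≡ 277 (mod 437)
135^99 ≡ 436 (mod 437)
135^132 ≡ 254 (mod 437)
135^198 ≡ 1 (mod 437) ✓
Hence ord(135) = 198.

198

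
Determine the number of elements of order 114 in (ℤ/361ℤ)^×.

36

φ(361) = φ(19^2) = 19·(19−1) = 342 = 2 · 3^2 · 19.
Since (Z/361Z)^× is cyclic of order 342, the number of elements of order d is φ(d) when d | 342 and 0 otherwise.
114 = 2 · 3 · 19 divides 342, and φ(114) = 36.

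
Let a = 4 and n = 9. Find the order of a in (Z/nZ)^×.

By Lagrange's theorem, ord_9(4) divides φ(9) = φ(3^2) = 3·(3−1) = 6 = 2 · 3.
Divisors of 6: 1, 2, 3, 6.
Evaluate successive powers at the divisors of 6:
4^1 ≡ 4 (mod 9)
4^2 ≡ 7 (mod 9)
4^3 ≡ 1 (mod 9) ✓
Hence ord(4) = 3.

3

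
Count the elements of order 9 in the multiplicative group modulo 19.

6

φ(19) = 19 − 1 = 18 = 2 · 3^2.
In a cyclic group of order 18, there are φ(d) elements of order d for each divisor d of 18, and zero for non-divisors.
9 = 3^2 divides 18, and φ(9) = 6.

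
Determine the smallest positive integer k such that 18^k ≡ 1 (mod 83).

By Lagrange's theorem, ord_83(18) divides φ(83) = 83 − 1 = 82 = 2 · 41.
Divisors of 82: 1, 2, 41, 82.
Compute 18^d (mod 83) for the divisors d until we hit 1:
18^1 ≡ 18 (mod 83)
18^2 ≡ 75 (mod 83)
18^41 ≡ 82 (mod 83)
18^82 ≡ 1 (mod 83) ✓
Hence ord(18) = 82.

82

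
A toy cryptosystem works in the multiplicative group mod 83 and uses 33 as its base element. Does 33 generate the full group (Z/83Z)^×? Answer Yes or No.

φ(83) = 83 − 1 = 82 = 2 · 41.
Test 33^(82/q) mod 83 for each prime factor q of 82:
33^41 ≡ 1 (mod 83)  [q = 2: ≡ 1 ✗]
33^2 ≡ 10 (mod 83)  [q = 41: ≢ 1 ✓]
The check at q = 2 fails, so 33 generates a proper subgroup.

No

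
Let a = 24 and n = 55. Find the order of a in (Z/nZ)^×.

The order of 24 must divide φ(55) = φ(5·11) = (5−1)·(11−1) = 4·10 = 40 = 2^3 · 5.
Divisors of 40: 1, 2, 4, 5, 8, 10, 20, 40.
Compute 24^d (mod 55) for the divisors d until we hit 1:
24^1 ≡ 24
24^2 ≡ 26
24^4 ≡ 16
24^5 ≡ 54
24^8 ≡ 36
24^10 ≡ 1
Therefore the multiplicative order of 24 modulo 55 is 10.

10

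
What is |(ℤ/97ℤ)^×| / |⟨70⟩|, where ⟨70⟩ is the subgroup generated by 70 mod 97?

6

By Lagrange's theorem, ord_97(70) divides φ(97) = 97 − 1 = 96 = 2^5 · 3.
Divisors of 96: 1, 2, 3, 4, 6, 8, 12, 16, 24, 32, 48, 96.
Check 70^d mod 97 for each divisor in increasing order:
70^1 ≡ 70 (mod 97)
70^2 ≡ 50 (mod 97)
70^3 ≡ 8 (mod 97)
70^4 ≡ 75 (mod 97)
70^6 ≡ 64 (mod 97)
70^8 ≡ 96 (mod 97)
70^12 ≡ 22 (mod 97)
70^16 ≡ 1 (mod 97) ✓
The order of 70 is 16, so the subgroup it generates has 16 elements.
The index is φ(97) / ord(70) = 96 / 16 = 6.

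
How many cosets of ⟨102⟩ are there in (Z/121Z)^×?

2

The order of 102 must divide φ(121) = φ(11^2) = 11·(11−1) = 110 = 2 · 5 · 11.
Divisors of 110: 1, 2, 5, 10, 11, 22, 55, 110.
Evaluate successive powers at the divisors of 110:
102^1 ≡ 102 (mod 121)
102^2 ≡ 119 (mod 121)
102^5 ≡ 45 (mod 121)
102^10 ≡ 89 (mod 121)
102^11 ≡ 3 (mod 121)
102^22 ≡ 9 (mod 121)
102^55 ≡ 1 (mod 121) ✓
Thus |⟨102⟩| = ord(102) = 55.
Index = |(Z/121Z)^×| / |⟨102⟩| = 110 / 55 = 2.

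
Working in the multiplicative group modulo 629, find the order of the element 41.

By Lagrange's theorem, ord_629(41) divides φ(629) = φ(17·37) = (17−1)·(37−1) = 16·36 = 576 = 2^6 · 3^2.
Divisors of 576: 1, 2, 3, 4, 6, 8, 9, 12, 16, 18, 24, 32, 36, 48, 64, 72, 96, 144, 192, 288, 576.
Compute 41^d (mod 629) for the divisors d until we hit 1:
41^1 ≡ 41 (mod 629)
41^2 ≡ 423 (mod 629)
41^3 ≡ 360 (mod 629)
41^4 ≡ 293 (mod 629)
41^6 ≡ 26 (mod 629)
41^8 ≡ 305 (mod 629)
41^9 ≡ 554 (mod 629)
41^12 ≡ 47 (mod 629)
41^16 ≡ 562 (mod 629)
41^18 ≡ 593 (mod 629)
41^24 ≡ 322 (mod 629)
41^32 ≡ 86 (mod 629)
41^36 ≡ 38 (mod 629)
41^48 ≡ 528 (mod 629)
41^64 ≡ 477 (mod 629)
41^72 ≡ 186 (mod 629)
41^96 ≡ 137 (mod 629)
41^144 ≡ 1 (mod 629) ✓
Hence ord(41) = 144.

144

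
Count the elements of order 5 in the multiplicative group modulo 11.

4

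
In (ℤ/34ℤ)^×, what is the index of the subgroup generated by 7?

1

By Lagrange's theorem, ord_34(7) divides φ(34) = φ(2)·φ(17) = 1·16 = 16 = 2^4.
Divisors of 16: 1, 2, 4, 8, 16.
Compute 7^d (mod 34) for the divisors d until we hit 1:
7^1 ≡ 7 (mod 34)
7^2 ≡ 15 (mod 34)
7^4 ≡ 21 (mod 34)
7^8 ≡ 33 (mod 34)
7^16 ≡ 1 (mod 34) ✓
So ord_34(7) = 16, hence |⟨7⟩| = 16.
The index is φ(34) / ord(7) = 16 / 16 = 1.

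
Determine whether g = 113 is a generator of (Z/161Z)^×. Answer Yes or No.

161 = 7 · 23 is a product of two distinct odd primes, so (Z/161Z)^× ≅ (Z/7Z)^× × (Z/23Z)^× is not cyclic.
No primitive root modulo 161 exists; in particular 113 is not one.

No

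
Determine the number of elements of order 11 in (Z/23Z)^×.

10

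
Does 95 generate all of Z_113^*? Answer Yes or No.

No

φ(113) = 113 − 1 = 112 = 2^4 · 7.
It suffices to check that the order of 95 is not a proper divisor of 112: compute 95^(112/q) for q ∈ {2, 7}.
95^56 ≡ 1 (mod 113)  [q = 2: ≡ 1 ✗]
95^16 ≡ 1 (mod 113)  [q = 7: ≡ 1 ✗]
95^56 ≡ 1 shows ord(95) | 56, strictly less than φ(113); not a primitive root.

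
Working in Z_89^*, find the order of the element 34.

4

Since 34 ∈ (Z/89Z)^×, its order divides φ(89) = 89 − 1 = 88 = 2^3 · 11.
Divisors of 88: 1, 2, 4, 8, 11, 22, 44, 88.
Evaluate successive powers at the divisors of 88:
34^1 ≡ 34
34^2 ≡ 88
34^4 ≡ 1
Hence ord(34) = 4.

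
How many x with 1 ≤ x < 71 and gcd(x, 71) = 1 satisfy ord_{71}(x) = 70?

φ(71) = 71 − 1 = 70 = 2 · 5 · 7.
Since (Z/71Z)^× is cyclic of order 70, the number of elements of order d is φ(d) when d | 70 and 0 otherwise.
70 = 2 · 5 · 7 divides 70, and φ(70) = 24.

24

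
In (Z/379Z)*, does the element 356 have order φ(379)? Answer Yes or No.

φ(379) = 379 − 1 = 378 = 2 · 3^3 · 7.
356 is a primitive root mod 379 iff 356^(φ(379)/q) ≢ 1 for every prime q | φ(379), i.e. q ∈ {2, 3, 7}.
356^189 ≡ 378 (mod 379)  [q = 2: ≢ 1 ✓]
356^126 ≡ 1 (mod 379)  [q = 3: ≡ 1 ✗]
356^54 ≡ 138 (mod 379)  [q = 7: ≢ 1 ✓]
The check at q = 3 fails, so 356 generates a proper subgroup.

No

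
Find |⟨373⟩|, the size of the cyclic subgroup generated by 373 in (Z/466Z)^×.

232

By Lagrange's theorem, ord_466(373) divides φ(466) = φ(2)·φ(233) = 1·232 = 232 = 2^3 · 29.
Divisors of 232: 1, 2, 4, 8, 29, 58, 116, 232.
Check 373^d mod 466 for each divisor in increasing order:
373^1 ≡ 373
373^2 ≡ 261
373^4 ≡ 85
373^8 ≡ 235
373^29 ≡ 369
373^58 ≡ 89
373^116 ≡ 465
373^232 ≡ 1
Therefore the multiplicative order of 373 modulo 466 is 232.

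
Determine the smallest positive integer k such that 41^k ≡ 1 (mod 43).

7

The order of 41 must divide φ(43) = 43 − 1 = 42 = 2 · 3 · 7.
Divisors of 42: 1, 2, 3, 6, 7, 14, 21, 42.
Evaluate successive powers at the divisors of 42:
41^1 ≡ 41 (mod 43)
41^2 ≡ 4 (mod 43)
41^3 ≡ 35 (mod 43)
41^6 ≡ 21 (mod 43)
41^7 ≡ 1 (mod 43) ✓
So ord_43(41) = 7.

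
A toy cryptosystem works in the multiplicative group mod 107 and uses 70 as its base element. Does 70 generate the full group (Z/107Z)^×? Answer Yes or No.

φ(107) = 107 − 1 = 106 = 2 · 53.
70 is a primitive root mod 107 iff 70^(φ(107)/q) ≢ 1 for every prime q | φ(107), i.e. q ∈ {2, 53}.
70^53 ≡ 106 (mod 107)  [q = 2: ≢ 1 ✓]
70^2 ≡ 85 (mod 107)  [q = 53: ≢ 1 ✓]
Every test exponent gives a nontrivial residue, hence 70 generates the full group.

Yes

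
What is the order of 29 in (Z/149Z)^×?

37

ord(29) | φ(149) = 149 − 1 = 148 = 2^2 · 37.
Divisors of 148: 1, 2, 4, 37, 74, 148.
Check 29^d mod 149 for each divisor in increasing order:
29^1 ≡ 29 (mod 149)
29^2 ≡ 96 (mod 149)
29^4 ≡ 127 (mod 149)
29^37 ≡ 1 (mod 149) ✓
Therefore the multiplicative order of 29 modulo 149 is 37.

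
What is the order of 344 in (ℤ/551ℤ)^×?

The order of 344 must divide φ(551) = φ(19·29) = (19−1)·(29−1) = 18·28 = 504 = 2^3 · 3^2 · 7.
Divisors of 504: 1, 2, 3, 4, 6, 7, 8, 9, 12, 14, 18, 21, 24, 28, 36, 42, 56, 63, 72, 84, 126, 168, 252, 504.
Evaluate successive powers at the divisors of 504:
344^1 ≡ 344
344^2 ≡ 422
344^3 ≡ 255
344^4 ≡ 111
344^6 ≡ 7
344^7 ≡ 204
344^8 ≡ 199
344^9 ≡ 132
344^12 ≡ 49
344^14 ≡ 291
344^18 ≡ 343
344^21 ≡ 407
344^24 ≡ 197
344^28 ≡ 378
344^36 ≡ 286
344^42 ≡ 349
344^56 ≡ 175
344^63 ≡ 436
344^72 ≡ 248
344^84 ≡ 30
344^126 ≡ 1
So ord_551(344) = 126.

126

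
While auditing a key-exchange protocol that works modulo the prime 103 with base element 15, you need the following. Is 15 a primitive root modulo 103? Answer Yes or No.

φ(103) = 103 − 1 = 102 = 2 · 3 · 17.
Test 15^(102/q) mod 103 for each prime factor q of 102:
15^51 ≡ 1 (mod 103)  [q = 2: ≡ 1 ✗]
15^34 ≡ 56 (mod 103)  [q = 3: ≢ 1 ✓]
15^6 ≡ 61 (mod 103)  [q = 17: ≢ 1 ✓]
The check at q = 2 fails, so 15 generates a proper subgroup.

No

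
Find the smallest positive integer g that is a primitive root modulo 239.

7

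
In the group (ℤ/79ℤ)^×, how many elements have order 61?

0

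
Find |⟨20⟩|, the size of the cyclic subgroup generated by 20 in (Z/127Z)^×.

6

By Lagrange's theorem, ord_127(20) divides φ(127) = 127 − 1 = 126 = 2 · 3^2 · 7.
Divisors of 126: 1, 2, 3, 6, 7, 9, 14, 18, 21, 42, 63, 126.
Compute 20^d (mod 127) for the divisors d until we hit 1:
20^1 ≡ 20 (mod 127)
20^2 ≡ 19 (mod 127)
20^3 ≡ 126 (mod 127)
20^6 ≡ 1 (mod 127) ✓
Hence ord(20) = 6.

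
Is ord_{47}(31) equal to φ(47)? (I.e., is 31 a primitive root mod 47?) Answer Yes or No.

φ(47) = 47 − 1 = 46 = 2 · 23.
Test 31^(46/q) mod 47 for each prime factor q of 46:
31^23 ≡ 46 (mod 47)  [q = 2: ≢ 1 ✓]
31^2 ≡ 21 (mod 47)  [q = 23: ≢ 1 ✓]
All checks pass, so 31 has order 46 and is a primitive root modulo 47.

Yes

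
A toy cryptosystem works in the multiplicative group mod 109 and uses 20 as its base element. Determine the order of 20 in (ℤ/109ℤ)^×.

Since 20 ∈ (Z/109Z)^×, its order divides φ(109) = 109 − 1 = 108 = 2^2 · 3^3.
Divisors of 108: 1, 2, 3, 4, 6, 9, 12, 18, 27, 36, 54, 108.
Evaluate successive powers at the divisors of 108:
20^1 ≡ 20
20^2 ≡ 73
20^3 ≡ 43
20^4 ≡ 97
20^6 ≡ 105
20^9 ≡ 46
20^12 ≡ 16
20^18 ≡ 45
20^27 ≡ 108
20^36 ≡ 63
20^54 ≡ 1
Therefore the multiplicative order of 20 modulo 109 is 54.

54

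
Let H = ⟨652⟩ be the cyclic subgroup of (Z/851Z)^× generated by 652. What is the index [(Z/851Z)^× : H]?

6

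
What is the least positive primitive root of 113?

3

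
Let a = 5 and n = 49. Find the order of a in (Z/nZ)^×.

ord(5) | φ(49) = φ(7^2) = 7·(7−1) = 42 = 2 · 3 · 7.
Divisors of 42: 1, 2, 3, 6, 7, 14, 21, 42.
Check 5^d mod 49 for each divisor in increasing order:
5^1 ≡ 5
5^2 ≡ 25
5^3 ≡ 27
5^6 ≡ 43
5^7 ≡ 19
5^14 ≡ 18
5^21 ≡ 48
5^42 ≡ 1
Hence ord(5) = 42.

42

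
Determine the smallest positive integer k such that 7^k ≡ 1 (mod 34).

By Lagrange's theorem, ord_34(7) divides φ(34) = φ(2)·φ(17) = 1·16 = 16 = 2^4.
Divisors of 16: 1, 2, 4, 8, 16.
Test each divisor d:
7^1 ≡ 7
7^2 ≡ 15
7^4 ≡ 21
7^8 ≡ 33
7^16 ≡ 1
Hence ord(7) = 16.

16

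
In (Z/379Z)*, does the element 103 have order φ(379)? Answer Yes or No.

No

φ(379) = 379 − 1 = 378 = 2 · 3^3 · 7.
103 is a primitive root mod 379 iff 103^(φ(379)/q) ≢ 1 for every prime q | φ(379), i.e. q ∈ {2, 3, 7}.
103^189 ≡ 1 (mod 379)  [q = 2: ≡ 1 ✗]
103^126 ≡ 327 (mod 379)  [q = 3: ≢ 1 ✓]
103^54 ≡ 86 (mod 379)  [q = 7: ≢ 1 ✓]
Since 103^189 ≡ 1, the order of 103 divides 189 < 378, so 103 is not a primitive root.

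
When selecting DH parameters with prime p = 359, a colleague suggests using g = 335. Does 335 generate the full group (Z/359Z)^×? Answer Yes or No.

Yes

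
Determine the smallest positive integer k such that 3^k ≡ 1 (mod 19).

By Lagrange's theorem, ord_19(3) divides φ(19) = 19 − 1 = 18 = 2 · 3^2.
Divisors of 18: 1, 2, 3, 6, 9, 18.
Evaluate successive powers at the divisors of 18:
3^1 ≡ 3 (mod 19)
3^2 ≡ 9 (mod 19)
3^3 ≡ 8 (mod 19)
3^6 ≡ 7 (mod 19)
3^9 ≡ 18 (mod 19)
3^18 ≡ 1 (mod 19) ✓
Hence ord(3) = 18.

18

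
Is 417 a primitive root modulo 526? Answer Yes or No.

Yes

φ(526) = φ(2)·φ(263) = 1·262 = 262 = 2 · 131.
417 is a primitive root mod 526 iff 417^(φ(526)/q) ≢ 1 for every prime q | φ(526), i.e. q ∈ {2, 131}.
417^131 ≡ 525 (mod 526)  [q = 2: ≢ 1 ✓]
417^2 ≡ 309 (mod 526)  [q = 131: ≢ 1 ✓]
Every test exponent gives a nontrivial residue, hence 417 generates the full group.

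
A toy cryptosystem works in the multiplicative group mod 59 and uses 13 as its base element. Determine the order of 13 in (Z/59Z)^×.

58

Since 13 ∈ (Z/59Z)^×, its order divides φ(59) = 59 − 1 = 58 = 2 · 29.
Divisors of 58: 1, 2, 29, 58.
Check 13^d mod 59 for each divisor in increasing order:
13^1 ≡ 13
13^2 ≡ 51
13^29 ≡ 58
13^58 ≡ 1
So ord_59(13) = 58.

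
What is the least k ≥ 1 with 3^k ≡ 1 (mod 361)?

By Lagrange's theorem, ord_361(3) divides φ(361) = φ(19^2) = 19·(19−1) = 342 = 2 · 3^2 · 19.
Divisors of 342: 1, 2, 3, 6, 9, 18, 19, 38, 57, 114, 171, 342.
Evaluate successive powers at the divisors of 342:
3^1 ≡ 3
3^2 ≡ 9
3^3 ≡ 27
3^6 ≡ 7
3^9 ≡ 189
3^18 ≡ 343
3^19 ≡ 307
3^38 ≡ 28
3^57 ≡ 293
3^114 ≡ 292
3^171 ≡ 360
3^342 ≡ 1
So ord_361(3) = 342.

342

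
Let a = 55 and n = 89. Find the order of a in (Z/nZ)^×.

ord(55) | φ(89) = 89 − 1 = 88 = 2^3 · 11.
Divisors of 88: 1, 2, 4, 8, 11, 22, 44, 88.
Test each divisor d:
55^1 ≡ 55 (mod 89)
55^2 ≡ 88 (mod 89)
55^4 ≡ 1 (mod 89) ✓
So ord_89(55) = 4.

4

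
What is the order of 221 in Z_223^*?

Since 221 ∈ (Z/223Z)^×, its order divides φ(223) = 223 − 1 = 222 = 2 · 3 · 37.
Divisors of 222: 1, 2, 3, 6, 37, 74, 111, 222.
Test each divisor d:
221^1 ≡ 221 (mod 223)
221^2 ≡ 4 (mod 223)
221^3 ≡ 215 (mod 223)
221^6 ≡ 64 (mod 223)
221^37 ≡ 222 (mod 223)
221^74 ≡ 1 (mod 223) ✓
So ord_223(221) = 74.

74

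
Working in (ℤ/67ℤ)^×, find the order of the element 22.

11

Since 22 ∈ (Z/67Z)^×, its order divides φ(67) = 67 − 1 = 66 = 2 · 3 · 11.
Divisors of 66: 1, 2, 3, 6, 11, 22, 33, 66.
Compute 22^d (mod 67) for the divisors d until we hit 1:
22^1 ≡ 22
22^2 ≡ 15
22^3 ≡ 62
22^6 ≡ 25
22^11 ≡ 1
Hence ord(22) = 11.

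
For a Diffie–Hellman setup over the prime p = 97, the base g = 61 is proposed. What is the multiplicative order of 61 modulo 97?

The order of 61 must divide φ(97) = 97 − 1 = 96 = 2^5 · 3.
Divisors of 96: 1, 2, 3, 4, 6, 8, 12, 16, 24, 32, 48, 96.
Evaluate successive powers at the divisors of 96:
61^1 ≡ 61 (mod 97)
61^2 ≡ 35 (mod 97)
61^3 ≡ 1 (mod 97) ✓
Hence ord(61) = 3.

3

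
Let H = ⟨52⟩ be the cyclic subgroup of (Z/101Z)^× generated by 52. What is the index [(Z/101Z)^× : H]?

4

ord(52) | φ(101) = 101 − 1 = 100 = 2^2 · 5^2.
Divisors of 100: 1, 2, 4, 5, 10, 20, 25, 50, 100.
Test each divisor d:
52^1 ≡ 52 (mod 101)
52^2 ≡ 78 (mod 101)
52^4 ≡ 24 (mod 101)
52^5 ≡ 36 (mod 101)
52^10 ≡ 84 (mod 101)
52^20 ≡ 87 (mod 101)
52^25 ≡ 1 (mod 101) ✓
So ord_101(52) = 25, hence |⟨52⟩| = 25.
The index is φ(101) / ord(52) = 100 / 25 = 4.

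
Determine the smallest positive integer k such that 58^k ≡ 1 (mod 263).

The order of 58 must divide φ(263) = 263 − 1 = 262 = 2 · 131.
Divisors of 262: 1, 2, 131, 262.
Check 58^d mod 263 for each divisor in increasing order:
58^1 ≡ 58
58^2 ≡ 208
58^131 ≡ 262
58^262 ≡ 1
Therefore the multiplicative order of 58 modulo 263 is 262.

262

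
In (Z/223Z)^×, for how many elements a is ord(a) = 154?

0

φ(223) = 223 − 1 = 222 = 2 · 3 · 37.
Since (Z/223Z)^× is cyclic of order 222, the number of elements of order d is φ(d) when d | 222 and 0 otherwise.
Since 154 ∤ 222, the count is 0.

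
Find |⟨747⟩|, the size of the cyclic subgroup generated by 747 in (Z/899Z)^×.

The order of 747 must divide φ(899) = φ(29·31) = (29−1)·(31−1) = 28·30 = 840 = 2^3 · 3 · 5 · 7.
Divisors of 840: 1, 2, 3, 4, 5, 6, 7, 8, 10, 12, 14, 15, 20, 21, 24, 28, 30, 35, 40, 42, 56, 60, 70, 84, 105, 120, 140, 168, 210, 280, 420, 840.
Test each divisor d:
747^1 ≡ 747 (mod 899)
747^2 ≡ 629 (mod 899)
747^3 ≡ 585 (mod 899)
747^4 ≡ 81 (mod 899)
747^5 ≡ 274 (mod 899)
747^6 ≡ 605 (mod 899)
747^7 ≡ 637 (mod 899)
747^8 ≡ 268 (mod 899)
747^10 ≡ 459 (mod 899)
747^12 ≡ 132 (mod 899)
747^14 ≡ 320 (mod 899)
747^15 ≡ 805 (mod 899)
747^20 ≡ 315 (mod 899)
747^21 ≡ 666 (mod 899)
747^24 ≡ 343 (mod 899)
747^28 ≡ 813 (mod 899)
747^30 ≡ 745 (mod 899)
747^35 ≡ 57 (mod 899)
747^40 ≡ 335 (mod 899)
747^42 ≡ 349 (mod 899)
747^56 ≡ 204 (mod 899)
747^60 ≡ 342 (mod 899)
747^70 ≡ 552 (mod 899)
747^84 ≡ 436 (mod 899)
747^105 ≡ 898 (mod 899)
747^120 ≡ 94 (mod 899)
747^140 ≡ 842 (mod 899)
747^168 ≡ 407 (mod 899)
747^210 ≡ 1 (mod 899) ✓
Therefore the multiplicative order of 747 modulo 899 is 210.

210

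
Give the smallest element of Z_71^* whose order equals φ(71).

7

φ(71) = 71 − 1 = 70 = 2 · 5 · 7.
Test candidates g = 2, 3, … against the prime factors q ∈ {2, 5, 7} of φ(71): g is a generator iff g^(70/q) ≢ 1 for every such q.
g = 2: 2^35 ≡ 1 — hits 1, so not a primitive root.
g = 3: 3^35 ≡ 1 — hits 1, so not a primitive root.
g = 4: 4^35 ≡ 1 — hits 1, so not a primitive root.
g = 5: 5^35 ≡ 1 — hits 1, so not a primitive root.
g = 6: 6^35 ≡ 1 — hits 1, so not a primitive root.
g = 7: 7^35 ≡ 70; 7^14 ≡ 54; 7^10 ≡ 45 — none is 1, so 7 is a primitive root.
So 7 is the smallest generator of (Z/71Z)^×.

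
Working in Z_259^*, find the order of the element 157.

18

By Lagrange's theorem, ord_259(157) divides φ(259) = φ(7·37) = (7−1)·(37−1) = 6·36 = 216 = 2^3 · 3^3.
Divisors of 216: 1, 2, 3, 4, 6, 8, 9, 12, 18, 24, 27, 36, 54, 72, 108, 216.
Check 157^d mod 259 for each divisor in increasing order:
157^1 ≡ 157 (mod 259)
157^2 ≡ 44 (mod 259)
157^3 ≡ 174 (mod 259)
157^4 ≡ 123 (mod 259)
157^6 ≡ 232 (mod 259)
157^8 ≡ 107 (mod 259)
157^9 ≡ 223 (mod 259)
157^12 ≡ 211 (mod 259)
157^18 ≡ 1 (mod 259) ✓
The smallest such exponent is 18, so the order of 157 is 18.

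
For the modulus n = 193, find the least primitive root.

5

φ(193) = 193 − 1 = 192 = 2^6 · 3.
Test candidates g = 2, 3, … against the prime factors q ∈ {2, 3} of φ(193): g is a generator iff g^(192/q) ≢ 1 for every such q.
g = 2: 2^96 ≡ 1 — hits 1, so not a primitive root.
g = 3: 3^96 ≡ 1 — hits 1, so not a primitive root.
g = 4: 4^96 ≡ 1 — hits 1, so not a primitive root.
g = 5: 5^96 ≡ 192; 5^64 ≡ 84 — none is 1, so 5 is a primitive root.
So 5 is the smallest generator of (Z/193Z)^×.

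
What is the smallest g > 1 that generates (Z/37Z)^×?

φ(37) = 37 − 1 = 36 = 2^2 · 3^2.
g is a primitive root iff g^(36/q) ≢ 1 (mod 37) for each prime q ∈ {2, 3}.
g = 2: 2^18 ≡ 36; 2^12 ≡ 26 — none is 1, so 2 is a primitive root.
The smallest primitive root modulo 37 is 2.

2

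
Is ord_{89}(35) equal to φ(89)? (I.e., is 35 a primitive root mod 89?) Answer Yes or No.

Yes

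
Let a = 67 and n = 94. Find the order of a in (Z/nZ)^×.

46

By Lagrange's theorem, ord_94(67) divides φ(94) = φ(2)·φ(47) = 1·46 = 46 = 2 · 23.
Divisors of 46: 1, 2, 23, 46.
Test each divisor d:
67^1 ≡ 67 (mod 94)
67^2 ≡ 71 (mod 94)
67^23 ≡ 93 (mod 94)
67^46 ≡ 1 (mod 94) ✓
Therefore the multiplicative order of 67 modulo 94 is 46.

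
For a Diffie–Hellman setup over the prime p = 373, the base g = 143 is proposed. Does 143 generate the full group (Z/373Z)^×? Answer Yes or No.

Yes

φ(373) = 373 − 1 = 372 = 2^2 · 3 · 31.
143 is a primitive root mod 373 iff 143^(φ(373)/q) ≢ 1 for every prime q | φ(373), i.e. q ∈ {2, 3, 31}.
143^186 ≡ 372 (mod 373)  [q = 2: ≢ 1 ✓]
143^124 ≡ 88 (mod 373)  [q = 3: ≢ 1 ✓]
143^12 ≡ 109 (mod 373)  [q = 31: ≢ 1 ✓]
None equal 1, so ord_373(143) = 372: 143 is a primitive root.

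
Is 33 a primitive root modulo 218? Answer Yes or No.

φ(218) = φ(2)·φ(109) = 1·108 = 108 = 2^2 · 3^3.
An element g generates (Z/218Z)^× iff g^(108/q) ≢ 1 (mod 218) for each prime q ∈ {2, 3}.
33^54 ≡ 217 (mod 218)  [q = 2: ≢ 1 ✓]
33^36 ≡ 1 (mod 218)  [q = 3: ≡ 1 ✗]
Since 33^36 ≡ 1, the order of 33 divides 36 < 108, so 33 is not a primitive root.

No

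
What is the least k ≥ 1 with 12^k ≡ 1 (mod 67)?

66

ord(12) | φ(67) = 67 − 1 = 66 = 2 · 3 · 11.
Divisors of 66: 1, 2, 3, 6, 11, 22, 33, 66.
Check 12^d mod 67 for each divisor in increasing order:
12^1 ≡ 12
12^2 ≡ 10
12^3 ≡ 53
12^6 ≡ 62
12^11 ≡ 30
12^22 ≡ 29
12^33 ≡ 66
12^66 ≡ 1
The smallest such exponent is 66, so the order of 12 is 66.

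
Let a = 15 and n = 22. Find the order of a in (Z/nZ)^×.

5

By Lagrange's theorem, ord_22(15) divides φ(22) = φ(2)·φ(11) = 1·10 = 10 = 2 · 5.
Divisors of 10: 1, 2, 5, 10.
Check 15^d mod 22 for each divisor in increasing order:
15^1 ≡ 15 (mod 22)
15^2 ≡ 5 (mod 22)
15^5 ≡ 1 (mod 22) ✓
Therefore the multiplicative order of 15 modulo 22 is 5.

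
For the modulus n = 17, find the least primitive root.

3

φ(17) = 17 − 1 = 16 = 2^4.
Test candidates g = 2, 3, … against the prime factors q ∈ {2} of φ(17): g is a generator iff g^(16/q) ≢ 1 for every such q.
g = 2: 2^8 ≡ 1 — hits 1, so not a primitive root.
g = 3: 3^8 ≡ 16 — none is 1, so 3 is a primitive root.
The smallest primitive root modulo 17 is 3.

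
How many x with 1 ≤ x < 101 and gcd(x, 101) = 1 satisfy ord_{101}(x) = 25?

φ(101) = 101 − 1 = 100 = 2^2 · 5^2.
Since (Z/101Z)^× is cyclic of order 100, the number of elements of order d is φ(d) when d | 100 and 0 otherwise.
25 = 5^2 divides 100, and φ(25) = 20.

20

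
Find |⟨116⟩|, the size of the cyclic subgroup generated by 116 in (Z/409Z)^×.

408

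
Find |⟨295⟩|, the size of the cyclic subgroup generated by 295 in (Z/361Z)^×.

342

Since 295 ∈ (Z/361Z)^×, its order divides φ(361) = φ(19^2) = 19·(19−1) = 342 = 2 · 3^2 · 19.
Divisors of 342: 1, 2, 3, 6, 9, 18, 19, 38, 57, 114, 171, 342.
Test each divisor d:
295^1 ≡ 295 (mod 361)
295^2 ≡ 24 (mod 361)
295^3 ≡ 221 (mod 361)
295^6 ≡ 106 (mod 361)
295^9 ≡ 322 (mod 361)
295^18 ≡ 77 (mod 361)
295^19 ≡ 333 (mod 361)
295^38 ≡ 62 (mod 361)
295^57 ≡ 69 (mod 361)
295^114 ≡ 68 (mod 361)
295^171 ≡ 360 (mod 361)
295^342 ≡ 1 (mod 361) ✓
The smallest such exponent is 342, so the order of 295 is 342.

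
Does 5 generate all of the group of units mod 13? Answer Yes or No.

No

φ(13) = 13 − 1 = 12 = 2^2 · 3.
It suffices to check that the order of 5 is not a proper divisor of 12: compute 5^(12/q) for q ∈ {2, 3}.
5^6 ≡ 12 (mod 13)  [q = 2: ≢ 1 ✓]
5^4 ≡ 1 (mod 13)  [q = 3: ≡ 1 ✗]
5^4 ≡ 1 shows ord(5) | 4, strictly less than φ(13); not a primitive root.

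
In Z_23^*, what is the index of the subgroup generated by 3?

The order of 3 must divide φ(23) = 23 − 1 = 22 = 2 · 11.
Divisors of 22: 1, 2, 11, 22.
Compute 3^d (mod 23) for the divisors d until we hit 1:
3^1 ≡ 3
3^2 ≡ 9
3^11 ≡ 1
The order of 3 is 11, so the subgroup it generates has 11 elements.
Index = |(Z/23Z)^×| / |⟨3⟩| = 22 / 11 = 2.

2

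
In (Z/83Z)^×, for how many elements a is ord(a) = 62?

0

φ(83) = 83 − 1 = 82 = 2 · 41.
Since (Z/83Z)^× is cyclic of order 82, the number of elements of order d is φ(d) when d | 82 and 0 otherwise.
62 does not divide 82, so no element of (Z/83Z)^× has order 62.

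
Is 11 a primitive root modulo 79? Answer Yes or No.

φ(79) = 79 − 1 = 78 = 2 · 3 · 13.
11 is a primitive root mod 79 iff 11^(φ(79)/q) ≢ 1 for every prime q | φ(79), i.e. q ∈ {2, 3, 13}.
11^39 ≡ 1 (mod 79)  [q = 2: ≡ 1 ✗]
11^26 ≡ 55 (mod 79)  [q = 3: ≢ 1 ✓]
11^6 ≡ 65 (mod 79)  [q = 13: ≢ 1 ✓]
The check at q = 2 fails, so 11 generates a proper subgroup.

No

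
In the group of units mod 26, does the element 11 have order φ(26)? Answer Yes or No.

Yes

φ(26) = φ(2)·φ(13) = 1·12 = 12 = 2^2 · 3.
An element g generates (Z/26Z)^× iff g^(12/q) ≢ 1 (mod 26) for each prime q ∈ {2, 3}.
11^6 ≡ 25 (mod 26)  [q = 2: ≢ 1 ✓]
11^4 ≡ 3 (mod 26)  [q = 3: ≢ 1 ✓]
All checks pass, so 11 has order 12 and is a primitive root modulo 26.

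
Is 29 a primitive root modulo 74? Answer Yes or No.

No

φ(74) = φ(2)·φ(37) = 1·36 = 36 = 2^2 · 3^2.
It suffices to check that the order of 29 is not a proper divisor of 36: compute 29^(36/q) for q ∈ {2, 3}.
29^18 ≡ 73 (mod 74)  [q = 2: ≢ 1 ✓]
29^12 ≡ 1 (mod 74)  [q = 3: ≡ 1 ✗]
Since 29^12 ≡ 1, the order of 29 divides 12 < 36, so 29 is not a primitive root.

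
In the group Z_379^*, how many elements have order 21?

12

φ(379) = 379 − 1 = 378 = 2 · 3^3 · 7.
(Z/379Z)^× is cyclic (|G| = 378); a cyclic group of order m has exactly φ(d) elements of each order d | m, and none otherwise.
21 = 3 · 7 divides 378, and φ(21) = 12.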